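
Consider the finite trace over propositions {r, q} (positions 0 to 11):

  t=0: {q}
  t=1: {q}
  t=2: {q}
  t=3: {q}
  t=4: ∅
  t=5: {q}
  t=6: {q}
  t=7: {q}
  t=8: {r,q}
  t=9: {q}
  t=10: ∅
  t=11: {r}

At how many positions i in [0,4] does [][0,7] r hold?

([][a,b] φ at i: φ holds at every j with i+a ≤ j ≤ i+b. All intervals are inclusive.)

0

Evaluate at each i in [0,4]:
  i=0: ✗ (fails at j=0)
  i=1: ✗ (fails at j=1)
  i=2: ✗ (fails at j=2)
  i=3: ✗ (fails at j=3)
  i=4: ✗ (fails at j=4)
Positions where it holds: {} → 0.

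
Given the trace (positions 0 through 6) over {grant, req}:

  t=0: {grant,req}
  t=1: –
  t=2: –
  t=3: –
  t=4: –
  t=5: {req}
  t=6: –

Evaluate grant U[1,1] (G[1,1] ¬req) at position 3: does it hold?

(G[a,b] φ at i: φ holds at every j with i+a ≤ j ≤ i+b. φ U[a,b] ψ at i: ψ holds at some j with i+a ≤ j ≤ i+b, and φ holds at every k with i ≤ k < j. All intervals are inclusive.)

False

Need some j in [4,4] with G[1,1] ¬req, and grant at every k in [3,j-1].
  j=4: G[1,1] ¬req — fails at 5.
No j in the window works → until fails.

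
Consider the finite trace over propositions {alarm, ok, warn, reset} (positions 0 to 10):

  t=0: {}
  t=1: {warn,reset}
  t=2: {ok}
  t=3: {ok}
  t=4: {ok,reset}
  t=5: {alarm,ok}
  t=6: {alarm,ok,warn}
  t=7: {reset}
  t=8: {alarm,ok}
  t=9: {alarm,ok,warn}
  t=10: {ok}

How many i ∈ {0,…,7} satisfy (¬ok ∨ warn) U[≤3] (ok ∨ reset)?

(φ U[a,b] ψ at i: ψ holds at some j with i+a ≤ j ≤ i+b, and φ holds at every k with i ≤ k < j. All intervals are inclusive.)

8

Evaluate at each i in [0,7]:
  i=0: ✓ (rhs at j=1; lhs holds on [0,0])
  i=1: ✓ (rhs at j=1)
  i=2: ✓ (rhs at j=2)
  i=3: ✓ (rhs at j=3)
  i=4: ✓ (rhs at j=4)
  i=5: ✓ (rhs at j=5)
  i=6: ✓ (rhs at j=6)
  i=7: ✓ (rhs at j=7)
Positions where it holds: {0, 1, 2, 3, 4, 5, 6, 7} → 8.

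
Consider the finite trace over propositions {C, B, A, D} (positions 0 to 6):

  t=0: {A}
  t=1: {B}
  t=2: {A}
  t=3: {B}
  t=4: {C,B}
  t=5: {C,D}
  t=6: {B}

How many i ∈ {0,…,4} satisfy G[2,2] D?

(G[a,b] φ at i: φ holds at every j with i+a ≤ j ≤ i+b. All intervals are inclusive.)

1

Evaluate at each i in [0,4]:
  i=0: ✗ (fails at j=2)
  i=1: ✗ (fails at j=3)
  i=2: ✗ (fails at j=4)
  i=3: ✓ (all of [5,5])
  i=4: ✗ (fails at j=6)
Positions where it holds: {3} → 1.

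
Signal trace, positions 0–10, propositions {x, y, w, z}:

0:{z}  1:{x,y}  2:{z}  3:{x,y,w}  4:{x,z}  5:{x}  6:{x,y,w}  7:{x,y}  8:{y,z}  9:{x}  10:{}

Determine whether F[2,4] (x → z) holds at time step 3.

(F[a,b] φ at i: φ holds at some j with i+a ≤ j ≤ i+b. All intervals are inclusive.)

Check (x → z) at each j in [5,7]:
  j=5: false
  j=6: false
  j=7: false
No position in the window satisfies it → formula fails.

False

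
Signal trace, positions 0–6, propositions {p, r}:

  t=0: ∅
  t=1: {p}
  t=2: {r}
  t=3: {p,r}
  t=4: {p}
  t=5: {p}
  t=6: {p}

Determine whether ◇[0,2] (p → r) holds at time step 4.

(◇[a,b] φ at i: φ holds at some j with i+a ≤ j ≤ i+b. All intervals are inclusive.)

No

Check (p → r) at each j in [4,6]:
  j=4: false
  j=5: false
  j=6: false
No position in the window satisfies it → formula fails.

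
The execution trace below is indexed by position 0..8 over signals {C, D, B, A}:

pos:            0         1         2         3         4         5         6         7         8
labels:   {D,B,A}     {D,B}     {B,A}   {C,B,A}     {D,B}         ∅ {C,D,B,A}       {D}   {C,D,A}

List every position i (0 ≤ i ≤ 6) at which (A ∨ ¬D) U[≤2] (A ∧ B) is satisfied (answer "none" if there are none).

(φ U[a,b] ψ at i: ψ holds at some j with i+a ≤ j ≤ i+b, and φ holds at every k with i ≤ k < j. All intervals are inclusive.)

0, 2, 3, 5, 6

Evaluate at each i in [0,6]:
  i=0: ✓ (rhs at j=0)
  i=1: ✗ (lhs fails at k=1 before rhs at j=2)
  i=2: ✓ (rhs at j=2)
  i=3: ✓ (rhs at j=3)
  i=4: ✗ (lhs fails at k=4 before rhs at j=6)
  i=5: ✓ (rhs at j=6; lhs holds on [5,5])
  i=6: ✓ (rhs at j=6)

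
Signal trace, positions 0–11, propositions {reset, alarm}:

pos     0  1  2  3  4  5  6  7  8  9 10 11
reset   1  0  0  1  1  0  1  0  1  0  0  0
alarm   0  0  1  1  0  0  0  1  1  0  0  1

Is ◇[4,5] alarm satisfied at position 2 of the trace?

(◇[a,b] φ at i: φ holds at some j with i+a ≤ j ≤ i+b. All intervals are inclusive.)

Check alarm at each j in [6,7]:
  j=6: false
  j=7: true
Found at j=7 → formula holds.

True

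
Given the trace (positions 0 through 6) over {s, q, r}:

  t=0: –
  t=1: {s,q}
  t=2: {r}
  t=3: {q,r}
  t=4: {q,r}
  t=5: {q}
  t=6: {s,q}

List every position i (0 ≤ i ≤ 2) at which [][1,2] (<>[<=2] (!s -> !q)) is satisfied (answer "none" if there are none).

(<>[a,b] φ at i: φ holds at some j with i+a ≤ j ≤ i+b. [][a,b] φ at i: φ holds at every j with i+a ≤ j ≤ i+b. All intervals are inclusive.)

Evaluate at each i in [0,2]:
  i=0: ✓ (all of [1,2])
  i=1: ✗ (fails at j=3)
  i=2: ✗ (fails at j=3)

0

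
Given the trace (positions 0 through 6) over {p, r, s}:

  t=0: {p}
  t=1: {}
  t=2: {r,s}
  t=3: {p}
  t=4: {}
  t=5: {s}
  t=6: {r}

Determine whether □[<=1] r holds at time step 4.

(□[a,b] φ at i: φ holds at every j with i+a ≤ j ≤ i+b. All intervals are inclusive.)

No

Check r at every j in [4,5]:
  j=4: false
  j=5: false
Fails at j=4 → formula fails.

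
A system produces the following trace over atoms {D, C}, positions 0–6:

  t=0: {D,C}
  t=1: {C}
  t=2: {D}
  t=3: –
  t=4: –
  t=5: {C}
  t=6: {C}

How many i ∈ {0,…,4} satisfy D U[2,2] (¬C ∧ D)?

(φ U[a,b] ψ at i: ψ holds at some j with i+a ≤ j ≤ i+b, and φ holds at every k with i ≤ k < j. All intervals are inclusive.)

Evaluate at each i in [0,4]:
  i=0: ✗ (lhs fails at k=1 before rhs at j=2)
  i=1: ✗ (no rhs in [3,3])
  i=2: ✗ (no rhs in [4,4])
  i=3: ✗ (no rhs in [5,5])
  i=4: ✗ (no rhs in [6,6])
Positions where it holds: {} → 0.

0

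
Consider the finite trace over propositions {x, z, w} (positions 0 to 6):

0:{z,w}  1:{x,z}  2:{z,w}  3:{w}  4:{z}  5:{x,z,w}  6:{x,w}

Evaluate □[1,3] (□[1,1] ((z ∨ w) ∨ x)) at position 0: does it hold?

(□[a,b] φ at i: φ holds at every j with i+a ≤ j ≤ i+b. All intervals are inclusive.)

Check □[1,1] ((z ∨ w) ∨ x) at every j in [1,3]:
  j=1: holds on [2,2]
  j=2: holds on [3,3]
  j=3: holds on [4,4]
All positions satisfy it → formula holds.

True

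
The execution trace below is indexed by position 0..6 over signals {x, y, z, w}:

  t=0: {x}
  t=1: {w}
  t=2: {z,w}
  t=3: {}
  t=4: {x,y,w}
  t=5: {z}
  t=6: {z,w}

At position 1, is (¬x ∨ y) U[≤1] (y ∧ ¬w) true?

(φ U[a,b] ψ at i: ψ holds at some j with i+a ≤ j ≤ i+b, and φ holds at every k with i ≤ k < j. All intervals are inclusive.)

Does not hold

Need some j in [1,2] with (y ∧ ¬w), and (¬x ∨ y) at every k in [1,j-1].
  j=1: (y ∧ ¬w) false.
  j=2: (y ∧ ¬w) false.
No j in the window works → until fails.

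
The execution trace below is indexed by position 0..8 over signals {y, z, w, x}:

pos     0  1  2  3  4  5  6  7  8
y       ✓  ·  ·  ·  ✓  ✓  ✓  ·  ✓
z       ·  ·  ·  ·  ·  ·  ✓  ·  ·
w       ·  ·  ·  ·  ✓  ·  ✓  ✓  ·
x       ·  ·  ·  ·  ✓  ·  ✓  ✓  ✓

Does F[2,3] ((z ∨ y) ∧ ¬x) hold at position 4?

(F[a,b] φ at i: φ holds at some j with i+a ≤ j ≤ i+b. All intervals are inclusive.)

Check ((z ∨ y) ∧ ¬x) at each j in [6,7]:
  j=6: false
  j=7: false
No position in the window satisfies it → formula fails.

Does not hold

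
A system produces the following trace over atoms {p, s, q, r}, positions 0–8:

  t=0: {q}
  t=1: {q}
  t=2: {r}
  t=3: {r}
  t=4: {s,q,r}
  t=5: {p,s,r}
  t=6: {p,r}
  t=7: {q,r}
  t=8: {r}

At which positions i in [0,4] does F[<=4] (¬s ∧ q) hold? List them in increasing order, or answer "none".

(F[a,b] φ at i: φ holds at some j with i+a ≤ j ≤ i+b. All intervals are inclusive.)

Evaluate at each i in [0,4]:
  i=0: ✓ (witness j=0)
  i=1: ✓ (witness j=1)
  i=2: ✗ (none in [2,6])
  i=3: ✓ (witness j=7)
  i=4: ✓ (witness j=7)

0, 1, 3, 4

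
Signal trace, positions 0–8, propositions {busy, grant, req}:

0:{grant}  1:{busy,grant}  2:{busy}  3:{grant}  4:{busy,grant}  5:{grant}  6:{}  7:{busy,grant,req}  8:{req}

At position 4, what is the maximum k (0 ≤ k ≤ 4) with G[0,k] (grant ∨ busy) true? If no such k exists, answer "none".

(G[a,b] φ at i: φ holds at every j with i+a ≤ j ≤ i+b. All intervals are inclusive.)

1

(grant ∨ busy) must hold from j=4 onward; find where it first fails.
  j=4: holds
  j=5: holds
  j=6: fails
Holds on [4,5], so largest k = 1.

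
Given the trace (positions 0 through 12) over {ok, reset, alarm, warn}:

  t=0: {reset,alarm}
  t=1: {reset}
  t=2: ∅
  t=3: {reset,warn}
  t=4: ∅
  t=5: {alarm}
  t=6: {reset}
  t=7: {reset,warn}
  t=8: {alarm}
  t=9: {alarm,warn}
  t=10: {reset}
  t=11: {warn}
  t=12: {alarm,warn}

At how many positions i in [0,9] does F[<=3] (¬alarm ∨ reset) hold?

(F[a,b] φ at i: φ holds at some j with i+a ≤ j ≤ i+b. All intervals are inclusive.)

Evaluate at each i in [0,9]:
  i=0: ✓ (witness j=0)
  i=1: ✓ (witness j=1)
  i=2: ✓ (witness j=2)
  i=3: ✓ (witness j=3)
  i=4: ✓ (witness j=4)
  i=5: ✓ (witness j=6)
  i=6: ✓ (witness j=6)
  i=7: ✓ (witness j=7)
  i=8: ✓ (witness j=10)
  i=9: ✓ (witness j=10)
Positions where it holds: {0, 1, 2, 3, 4, 5, 6, 7, 8, 9} → 10.

10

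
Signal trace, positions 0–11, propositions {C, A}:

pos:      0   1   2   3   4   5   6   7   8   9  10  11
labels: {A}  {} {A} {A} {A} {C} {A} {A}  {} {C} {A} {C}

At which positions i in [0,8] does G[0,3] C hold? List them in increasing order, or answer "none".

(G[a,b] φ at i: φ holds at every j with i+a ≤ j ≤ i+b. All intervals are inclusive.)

none

Evaluate at each i in [0,8]:
  i=0: ✗ (fails at j=0)
  i=1: ✗ (fails at j=1)
  i=2: ✗ (fails at j=2)
  i=3: ✗ (fails at j=3)
  i=4: ✗ (fails at j=4)
  i=5: ✗ (fails at j=6)
  i=6: ✗ (fails at j=6)
  i=7: ✗ (fails at j=7)
  i=8: ✗ (fails at j=8)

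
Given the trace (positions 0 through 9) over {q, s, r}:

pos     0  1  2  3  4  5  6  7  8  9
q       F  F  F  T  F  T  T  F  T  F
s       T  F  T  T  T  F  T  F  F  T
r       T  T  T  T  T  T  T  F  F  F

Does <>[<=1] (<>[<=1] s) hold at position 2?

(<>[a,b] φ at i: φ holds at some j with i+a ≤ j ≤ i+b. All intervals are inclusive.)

True

Check <>[<=1] s at each j in [2,3]:
  j=2: holds (witness at 2)
  j=3: holds (witness at 3)
Found at j=2 → formula holds.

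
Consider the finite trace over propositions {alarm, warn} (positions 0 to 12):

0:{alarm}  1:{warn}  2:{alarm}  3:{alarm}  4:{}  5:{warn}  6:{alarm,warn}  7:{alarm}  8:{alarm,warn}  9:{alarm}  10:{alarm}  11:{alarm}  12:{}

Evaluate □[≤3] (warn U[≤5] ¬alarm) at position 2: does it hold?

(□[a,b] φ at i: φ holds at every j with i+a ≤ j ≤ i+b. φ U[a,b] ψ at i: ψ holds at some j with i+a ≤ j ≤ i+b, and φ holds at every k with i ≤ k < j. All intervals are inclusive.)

Check (warn U[≤5] ¬alarm) at every j in [2,5]:
  j=2: fails
  j=3: fails
  j=4: holds
  j=5: holds
Fails at j=2 → formula fails.

Does not hold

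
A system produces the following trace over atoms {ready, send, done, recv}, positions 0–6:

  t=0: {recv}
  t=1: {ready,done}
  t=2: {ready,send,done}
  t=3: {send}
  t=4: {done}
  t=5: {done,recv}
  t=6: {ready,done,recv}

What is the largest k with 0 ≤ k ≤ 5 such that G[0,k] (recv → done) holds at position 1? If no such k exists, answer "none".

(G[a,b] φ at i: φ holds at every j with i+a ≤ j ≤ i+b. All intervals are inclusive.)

5

(recv → done) must hold from j=1 onward; find where it first fails.
  j=1: holds
  j=2: holds
  j=3: holds
  j=4: holds
  j=5: holds
  j=6: holds
Holds through j=6; largest k = 5.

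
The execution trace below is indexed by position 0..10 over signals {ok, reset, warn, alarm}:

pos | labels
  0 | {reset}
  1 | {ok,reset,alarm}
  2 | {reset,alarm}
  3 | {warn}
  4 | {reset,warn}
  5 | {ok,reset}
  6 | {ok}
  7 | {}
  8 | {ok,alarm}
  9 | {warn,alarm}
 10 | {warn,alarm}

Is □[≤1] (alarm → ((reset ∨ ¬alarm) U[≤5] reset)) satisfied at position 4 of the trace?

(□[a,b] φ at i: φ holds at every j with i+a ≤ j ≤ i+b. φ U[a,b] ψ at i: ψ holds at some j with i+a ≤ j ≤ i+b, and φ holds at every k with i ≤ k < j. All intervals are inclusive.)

Check (alarm → ((reset ∨ ¬alarm) U[≤5] reset)) at every j in [4,5]:
  j=4: antecedent false → ✓
  j=5: antecedent false → ✓
All positions satisfy it → formula holds.

True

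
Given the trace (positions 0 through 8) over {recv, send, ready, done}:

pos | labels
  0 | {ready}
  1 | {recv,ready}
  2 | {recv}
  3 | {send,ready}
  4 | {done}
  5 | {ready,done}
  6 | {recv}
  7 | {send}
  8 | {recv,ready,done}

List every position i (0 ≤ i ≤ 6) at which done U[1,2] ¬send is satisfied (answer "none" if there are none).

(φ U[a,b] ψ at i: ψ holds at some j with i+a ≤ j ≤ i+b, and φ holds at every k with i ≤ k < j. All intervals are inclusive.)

Evaluate at each i in [0,6]:
  i=0: ✗ (lhs fails at k=0 before rhs at j=1)
  i=1: ✗ (lhs fails at k=1 before rhs at j=2)
  i=2: ✗ (lhs fails at k=2 before rhs at j=4)
  i=3: ✗ (lhs fails at k=3 before rhs at j=4)
  i=4: ✓ (rhs at j=5; lhs holds on [4,4])
  i=5: ✓ (rhs at j=6; lhs holds on [5,5])
  i=6: ✗ (lhs fails at k=6 before rhs at j=8)

4, 5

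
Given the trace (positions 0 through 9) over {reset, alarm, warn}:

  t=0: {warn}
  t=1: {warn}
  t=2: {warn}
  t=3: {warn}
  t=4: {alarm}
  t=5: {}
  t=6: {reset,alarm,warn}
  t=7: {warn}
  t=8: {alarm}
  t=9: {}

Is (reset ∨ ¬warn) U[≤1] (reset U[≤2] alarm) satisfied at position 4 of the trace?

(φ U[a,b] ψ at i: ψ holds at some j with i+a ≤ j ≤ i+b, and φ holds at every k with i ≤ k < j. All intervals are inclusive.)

Need some j in [4,5] with (reset U[≤2] alarm), and (reset ∨ ¬warn) at every k in [4,j-1].
  j=4: (reset U[≤2] alarm) holds; no prefix to check → satisfied.

Holds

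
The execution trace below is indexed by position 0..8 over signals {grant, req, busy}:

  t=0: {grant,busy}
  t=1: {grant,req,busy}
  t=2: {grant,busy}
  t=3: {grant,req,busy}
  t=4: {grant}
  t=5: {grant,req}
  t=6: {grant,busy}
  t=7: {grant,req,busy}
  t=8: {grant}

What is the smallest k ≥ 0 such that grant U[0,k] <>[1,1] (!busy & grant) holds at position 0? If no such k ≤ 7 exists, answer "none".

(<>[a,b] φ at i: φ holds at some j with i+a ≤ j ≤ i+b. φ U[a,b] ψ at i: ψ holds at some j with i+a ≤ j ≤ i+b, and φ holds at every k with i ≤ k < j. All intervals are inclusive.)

3

Need earliest j ≥ 0 with <>[1,1] (!busy & grant), and grant at every k in [0,j-1].
  j=0: rhs fails.
  j=1: rhs fails.
  j=2: rhs fails.
  j=3: rhs holds; lhs holds on [0,2]. k = 3.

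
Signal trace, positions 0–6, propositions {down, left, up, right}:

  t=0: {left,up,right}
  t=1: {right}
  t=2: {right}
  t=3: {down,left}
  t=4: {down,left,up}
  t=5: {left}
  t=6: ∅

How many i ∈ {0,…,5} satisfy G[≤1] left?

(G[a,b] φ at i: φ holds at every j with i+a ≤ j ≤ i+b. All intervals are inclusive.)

Evaluate at each i in [0,5]:
  i=0: ✗ (fails at j=1)
  i=1: ✗ (fails at j=1)
  i=2: ✗ (fails at j=2)
  i=3: ✓ (all of [3,4])
  i=4: ✓ (all of [4,5])
  i=5: ✗ (fails at j=6)
Positions where it holds: {3, 4} → 2.

2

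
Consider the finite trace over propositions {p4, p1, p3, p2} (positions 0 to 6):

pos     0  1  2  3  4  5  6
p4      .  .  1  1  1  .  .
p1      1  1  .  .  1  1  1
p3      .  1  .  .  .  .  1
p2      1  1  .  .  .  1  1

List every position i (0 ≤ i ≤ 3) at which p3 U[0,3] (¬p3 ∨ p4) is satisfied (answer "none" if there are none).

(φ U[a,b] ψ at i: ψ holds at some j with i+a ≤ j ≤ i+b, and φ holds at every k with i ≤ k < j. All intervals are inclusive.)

Evaluate at each i in [0,3]:
  i=0: ✓ (rhs at j=0)
  i=1: ✓ (rhs at j=2; lhs holds on [1,1])
  i=2: ✓ (rhs at j=2)
  i=3: ✓ (rhs at j=3)

0, 1, 2, 3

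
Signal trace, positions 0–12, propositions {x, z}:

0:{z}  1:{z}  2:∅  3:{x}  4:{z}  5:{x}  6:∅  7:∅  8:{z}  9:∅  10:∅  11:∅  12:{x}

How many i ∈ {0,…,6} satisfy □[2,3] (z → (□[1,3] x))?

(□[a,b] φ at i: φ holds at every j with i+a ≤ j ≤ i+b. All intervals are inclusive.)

Evaluate at each i in [0,6]:
  i=0: ✓ (all of [2,3])
  i=1: ✗ (fails at j=4)
  i=2: ✗ (fails at j=4)
  i=3: ✓ (all of [5,6])
  i=4: ✓ (all of [6,7])
  i=5: ✗ (fails at j=8)
  i=6: ✗ (fails at j=8)
Positions where it holds: {0, 3, 4} → 3.

3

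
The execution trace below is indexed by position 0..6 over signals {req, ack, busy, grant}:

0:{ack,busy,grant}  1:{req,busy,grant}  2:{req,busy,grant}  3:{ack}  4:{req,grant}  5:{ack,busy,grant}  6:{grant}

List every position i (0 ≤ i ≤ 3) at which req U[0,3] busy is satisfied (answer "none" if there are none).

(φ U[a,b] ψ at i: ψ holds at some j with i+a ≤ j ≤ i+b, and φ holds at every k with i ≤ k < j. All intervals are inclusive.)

0, 1, 2

Evaluate at each i in [0,3]:
  i=0: ✓ (rhs at j=0)
  i=1: ✓ (rhs at j=1)
  i=2: ✓ (rhs at j=2)
  i=3: ✗ (lhs fails at k=3 before rhs at j=5)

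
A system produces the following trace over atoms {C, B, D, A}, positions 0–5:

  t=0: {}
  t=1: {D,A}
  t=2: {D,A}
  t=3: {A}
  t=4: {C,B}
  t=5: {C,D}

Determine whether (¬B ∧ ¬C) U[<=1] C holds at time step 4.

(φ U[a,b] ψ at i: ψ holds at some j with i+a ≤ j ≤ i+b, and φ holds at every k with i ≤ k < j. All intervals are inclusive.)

Holds

Need some j in [4,5] with C, and (¬B ∧ ¬C) at every k in [4,j-1].
  j=4: C holds; no prefix to check → satisfied.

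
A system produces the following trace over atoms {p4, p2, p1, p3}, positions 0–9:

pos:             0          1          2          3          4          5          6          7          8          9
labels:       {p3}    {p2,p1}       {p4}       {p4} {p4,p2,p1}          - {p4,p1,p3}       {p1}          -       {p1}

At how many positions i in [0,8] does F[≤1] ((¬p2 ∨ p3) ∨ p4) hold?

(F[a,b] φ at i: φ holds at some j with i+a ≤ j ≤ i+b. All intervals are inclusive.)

Evaluate at each i in [0,8]:
  i=0: ✓ (witness j=0)
  i=1: ✓ (witness j=2)
  i=2: ✓ (witness j=2)
  i=3: ✓ (witness j=3)
  i=4: ✓ (witness j=4)
  i=5: ✓ (witness j=5)
  i=6: ✓ (witness j=6)
  i=7: ✓ (witness j=7)
  i=8: ✓ (witness j=8)
Positions where it holds: {0, 1, 2, 3, 4, 5, 6, 7, 8} → 9.

9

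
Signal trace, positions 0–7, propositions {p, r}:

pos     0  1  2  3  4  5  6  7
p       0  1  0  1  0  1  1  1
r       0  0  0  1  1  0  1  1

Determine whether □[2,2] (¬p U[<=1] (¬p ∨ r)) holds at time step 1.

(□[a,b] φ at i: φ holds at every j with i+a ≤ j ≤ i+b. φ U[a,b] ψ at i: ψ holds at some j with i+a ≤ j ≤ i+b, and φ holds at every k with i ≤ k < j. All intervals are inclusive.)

Check (¬p U[<=1] (¬p ∨ r)) at every j in [3,3]:
  j=3: holds
All positions satisfy it → formula holds.

True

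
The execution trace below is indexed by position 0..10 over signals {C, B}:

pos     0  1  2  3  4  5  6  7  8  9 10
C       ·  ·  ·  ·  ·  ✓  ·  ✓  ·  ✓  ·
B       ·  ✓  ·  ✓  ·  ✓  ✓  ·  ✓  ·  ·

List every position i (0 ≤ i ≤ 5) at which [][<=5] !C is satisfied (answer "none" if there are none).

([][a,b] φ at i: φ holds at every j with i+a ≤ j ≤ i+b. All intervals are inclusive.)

Evaluate at each i in [0,5]:
  i=0: ✗ (fails at j=5)
  i=1: ✗ (fails at j=5)
  i=2: ✗ (fails at j=5)
  i=3: ✗ (fails at j=5)
  i=4: ✗ (fails at j=5)
  i=5: ✗ (fails at j=5)

none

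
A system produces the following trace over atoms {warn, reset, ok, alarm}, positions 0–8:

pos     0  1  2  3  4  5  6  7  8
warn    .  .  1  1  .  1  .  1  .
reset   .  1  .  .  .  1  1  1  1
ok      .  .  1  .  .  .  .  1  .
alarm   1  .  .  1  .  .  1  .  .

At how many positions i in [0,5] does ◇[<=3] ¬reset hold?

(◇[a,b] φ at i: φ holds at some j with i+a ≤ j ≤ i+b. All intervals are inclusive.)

Evaluate at each i in [0,5]:
  i=0: ✓ (witness j=0)
  i=1: ✓ (witness j=2)
  i=2: ✓ (witness j=2)
  i=3: ✓ (witness j=3)
  i=4: ✓ (witness j=4)
  i=5: ✗ (none in [5,8])
Positions where it holds: {0, 1, 2, 3, 4} → 5.

5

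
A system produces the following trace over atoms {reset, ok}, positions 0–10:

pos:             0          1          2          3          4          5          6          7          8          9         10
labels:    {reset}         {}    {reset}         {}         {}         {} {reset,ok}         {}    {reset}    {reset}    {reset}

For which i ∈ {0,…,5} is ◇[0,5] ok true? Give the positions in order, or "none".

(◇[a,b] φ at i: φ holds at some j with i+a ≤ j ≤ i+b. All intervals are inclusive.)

Evaluate at each i in [0,5]:
  i=0: ✗ (none in [0,5])
  i=1: ✓ (witness j=6)
  i=2: ✓ (witness j=6)
  i=3: ✓ (witness j=6)
  i=4: ✓ (witness j=6)
  i=5: ✓ (witness j=6)

1, 2, 3, 4, 5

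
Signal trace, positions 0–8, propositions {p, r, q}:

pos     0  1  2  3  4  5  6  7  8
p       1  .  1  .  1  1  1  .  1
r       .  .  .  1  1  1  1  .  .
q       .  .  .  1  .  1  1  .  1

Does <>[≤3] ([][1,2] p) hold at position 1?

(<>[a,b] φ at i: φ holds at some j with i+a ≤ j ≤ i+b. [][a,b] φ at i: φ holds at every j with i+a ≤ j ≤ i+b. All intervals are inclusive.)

Check [][1,2] p at each j in [1,4]:
  j=1: fails at 3
  j=2: fails at 3
  j=3: holds on [4,5]
  j=4: holds on [5,6]
Found at j=3 → formula holds.

Holds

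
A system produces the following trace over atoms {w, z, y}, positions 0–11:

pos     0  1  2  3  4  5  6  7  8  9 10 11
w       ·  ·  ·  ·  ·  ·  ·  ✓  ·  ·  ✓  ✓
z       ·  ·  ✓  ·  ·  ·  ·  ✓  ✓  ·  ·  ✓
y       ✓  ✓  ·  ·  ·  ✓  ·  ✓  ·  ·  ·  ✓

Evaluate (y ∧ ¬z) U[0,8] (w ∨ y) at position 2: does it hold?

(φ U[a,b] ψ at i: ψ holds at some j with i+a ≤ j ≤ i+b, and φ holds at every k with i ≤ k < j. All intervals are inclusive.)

Need some j in [2,10] with (w ∨ y), and (y ∧ ¬z) at every k in [2,j-1].
  j=2: (w ∨ y) false.
  j=3: (w ∨ y) false.
  j=4: (w ∨ y) false.
  j=5: (w ∨ y) holds, but (y ∧ ¬z) fails at k=2 → not this j.
  j=6: (w ∨ y) false.
  j=7: (w ∨ y) holds, but (y ∧ ¬z) fails at k=2 → not this j.
  j=8: (w ∨ y) false.
  j=9: (w ∨ y) false.
  j=10: (w ∨ y) holds, but (y ∧ ¬z) fails at k=2 → not this j.
No j in the window works → until fails.

Does not hold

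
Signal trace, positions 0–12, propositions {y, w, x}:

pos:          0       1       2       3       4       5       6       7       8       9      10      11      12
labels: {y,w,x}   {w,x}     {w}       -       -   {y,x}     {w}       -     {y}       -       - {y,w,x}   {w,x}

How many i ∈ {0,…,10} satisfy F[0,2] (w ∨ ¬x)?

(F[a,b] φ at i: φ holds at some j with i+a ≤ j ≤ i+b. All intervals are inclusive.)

11

Evaluate at each i in [0,10]:
  i=0: ✓ (witness j=0)
  i=1: ✓ (witness j=1)
  i=2: ✓ (witness j=2)
  i=3: ✓ (witness j=3)
  i=4: ✓ (witness j=4)
  i=5: ✓ (witness j=6)
  i=6: ✓ (witness j=6)
  i=7: ✓ (witness j=7)
  i=8: ✓ (witness j=8)
  i=9: ✓ (witness j=9)
  i=10: ✓ (witness j=10)
Positions where it holds: {0, 1, 2, 3, 4, 5, 6, 7, 8, 9, 10} → 11.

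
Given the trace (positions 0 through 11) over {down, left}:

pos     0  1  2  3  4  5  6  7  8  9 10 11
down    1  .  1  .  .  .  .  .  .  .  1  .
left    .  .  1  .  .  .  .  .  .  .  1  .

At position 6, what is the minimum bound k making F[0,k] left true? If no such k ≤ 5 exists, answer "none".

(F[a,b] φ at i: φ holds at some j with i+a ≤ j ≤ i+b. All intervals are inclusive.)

4

Scan j = 6,7,… for left:
  j=6: fails
  j=7: fails
  j=8: fails
  j=9: fails
  j=10: holds
First hit at j=10, so smallest k = 10-6 = 4.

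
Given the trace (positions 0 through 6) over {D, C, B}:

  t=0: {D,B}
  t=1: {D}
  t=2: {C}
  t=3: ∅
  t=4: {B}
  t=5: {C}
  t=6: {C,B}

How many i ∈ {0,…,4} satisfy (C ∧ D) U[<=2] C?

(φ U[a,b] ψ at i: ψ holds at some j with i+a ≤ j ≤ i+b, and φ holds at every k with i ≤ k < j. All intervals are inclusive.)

Evaluate at each i in [0,4]:
  i=0: ✗ (lhs fails at k=0 before rhs at j=2)
  i=1: ✗ (lhs fails at k=1 before rhs at j=2)
  i=2: ✓ (rhs at j=2)
  i=3: ✗ (lhs fails at k=3 before rhs at j=5)
  i=4: ✗ (lhs fails at k=4 before rhs at j=5)
Positions where it holds: {2} → 1.

1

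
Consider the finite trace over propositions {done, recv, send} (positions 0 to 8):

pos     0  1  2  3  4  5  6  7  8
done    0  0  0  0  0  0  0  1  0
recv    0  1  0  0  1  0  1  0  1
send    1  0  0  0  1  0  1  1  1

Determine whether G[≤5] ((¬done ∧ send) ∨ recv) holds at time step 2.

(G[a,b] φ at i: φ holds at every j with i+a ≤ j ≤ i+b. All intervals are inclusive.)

No

Check ((¬done ∧ send) ∨ recv) at every j in [2,7]:
  j=2: false
  j=3: false
  j=4: true
  j=5: false
  j=6: true
  j=7: false
Fails at j=2 → formula fails.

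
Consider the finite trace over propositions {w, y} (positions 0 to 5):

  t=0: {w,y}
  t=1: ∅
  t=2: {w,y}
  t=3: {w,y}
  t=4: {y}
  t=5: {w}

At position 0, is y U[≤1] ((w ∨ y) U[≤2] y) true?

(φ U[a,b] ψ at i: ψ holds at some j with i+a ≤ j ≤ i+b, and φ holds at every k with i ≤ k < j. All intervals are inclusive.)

Need some j in [0,1] with ((w ∨ y) U[≤2] y), and y at every k in [0,j-1].
  j=0: ((w ∨ y) U[≤2] y) holds; no prefix to check → satisfied.

Yes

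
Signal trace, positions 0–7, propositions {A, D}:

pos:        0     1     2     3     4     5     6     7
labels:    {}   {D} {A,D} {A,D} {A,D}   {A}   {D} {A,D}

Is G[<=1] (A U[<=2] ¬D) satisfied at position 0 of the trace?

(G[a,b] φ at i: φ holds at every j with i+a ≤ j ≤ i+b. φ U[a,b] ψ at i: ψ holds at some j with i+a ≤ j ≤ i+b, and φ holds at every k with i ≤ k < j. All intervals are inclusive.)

False

Check (A U[<=2] ¬D) at every j in [0,1]:
  j=0: holds
  j=1: fails
Fails at j=1 → formula fails.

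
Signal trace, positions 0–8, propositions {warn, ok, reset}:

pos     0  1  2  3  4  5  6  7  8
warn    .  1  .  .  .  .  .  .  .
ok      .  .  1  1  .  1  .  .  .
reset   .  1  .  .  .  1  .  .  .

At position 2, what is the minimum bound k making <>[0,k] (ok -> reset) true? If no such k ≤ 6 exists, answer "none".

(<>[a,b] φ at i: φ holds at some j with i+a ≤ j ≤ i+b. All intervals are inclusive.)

2

Scan j = 2,3,… for (ok -> reset):
  j=2: fails
  j=3: fails
  j=4: holds
First hit at j=4, so smallest k = 4-2 = 2.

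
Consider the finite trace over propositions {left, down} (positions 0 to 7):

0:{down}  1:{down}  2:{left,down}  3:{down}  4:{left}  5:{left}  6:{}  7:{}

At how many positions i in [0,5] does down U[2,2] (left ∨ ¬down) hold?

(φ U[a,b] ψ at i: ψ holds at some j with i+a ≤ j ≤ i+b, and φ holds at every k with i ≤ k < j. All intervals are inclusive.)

Evaluate at each i in [0,5]:
  i=0: ✓ (rhs at j=2; lhs holds on [0,1])
  i=1: ✗ (no rhs in [3,3])
  i=2: ✓ (rhs at j=4; lhs holds on [2,3])
  i=3: ✗ (lhs fails at k=4 before rhs at j=5)
  i=4: ✗ (lhs fails at k=4 before rhs at j=6)
  i=5: ✗ (lhs fails at k=5 before rhs at j=7)
Positions where it holds: {0, 2} → 2.

2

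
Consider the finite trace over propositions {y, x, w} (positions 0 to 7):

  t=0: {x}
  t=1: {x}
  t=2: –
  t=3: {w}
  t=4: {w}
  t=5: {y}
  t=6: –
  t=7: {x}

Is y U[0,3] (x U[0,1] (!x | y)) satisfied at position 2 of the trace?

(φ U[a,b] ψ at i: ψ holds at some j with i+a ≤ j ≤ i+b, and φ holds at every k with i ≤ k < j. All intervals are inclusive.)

Holds

Need some j in [2,5] with (x U[0,1] (!x | y)), and y at every k in [2,j-1].
  j=2: (x U[0,1] (!x | y)) holds; no prefix to check → satisfied.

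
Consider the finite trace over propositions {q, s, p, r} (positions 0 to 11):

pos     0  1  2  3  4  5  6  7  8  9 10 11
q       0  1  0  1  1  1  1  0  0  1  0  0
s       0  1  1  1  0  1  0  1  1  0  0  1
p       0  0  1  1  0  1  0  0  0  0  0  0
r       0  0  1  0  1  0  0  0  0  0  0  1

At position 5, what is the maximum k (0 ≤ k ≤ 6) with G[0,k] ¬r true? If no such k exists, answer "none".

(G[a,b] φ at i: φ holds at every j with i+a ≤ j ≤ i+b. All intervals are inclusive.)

¬r must hold from j=5 onward; find where it first fails.
  j=5: holds
  j=6: holds
  j=7: holds
  j=8: holds
  j=9: holds
  j=10: holds
  j=11: fails
Holds on [5,10], so largest k = 5.

5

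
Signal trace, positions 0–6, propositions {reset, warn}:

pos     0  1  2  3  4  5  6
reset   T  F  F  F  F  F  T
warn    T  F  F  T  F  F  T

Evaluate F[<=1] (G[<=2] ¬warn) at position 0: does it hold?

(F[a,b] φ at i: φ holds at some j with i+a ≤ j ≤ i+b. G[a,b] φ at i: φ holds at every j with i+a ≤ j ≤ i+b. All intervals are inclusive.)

No

Check G[<=2] ¬warn at each j in [0,1]:
  j=0: fails at 0
  j=1: fails at 3
No position in the window satisfies it → formula fails.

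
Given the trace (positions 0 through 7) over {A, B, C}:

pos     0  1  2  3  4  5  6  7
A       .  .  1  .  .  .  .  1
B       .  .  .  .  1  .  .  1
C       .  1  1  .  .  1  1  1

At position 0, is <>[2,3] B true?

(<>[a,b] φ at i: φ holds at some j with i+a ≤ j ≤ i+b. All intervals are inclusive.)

Check B at each j in [2,3]:
  j=2: false
  j=3: false
No position in the window satisfies it → formula fails.

Does not hold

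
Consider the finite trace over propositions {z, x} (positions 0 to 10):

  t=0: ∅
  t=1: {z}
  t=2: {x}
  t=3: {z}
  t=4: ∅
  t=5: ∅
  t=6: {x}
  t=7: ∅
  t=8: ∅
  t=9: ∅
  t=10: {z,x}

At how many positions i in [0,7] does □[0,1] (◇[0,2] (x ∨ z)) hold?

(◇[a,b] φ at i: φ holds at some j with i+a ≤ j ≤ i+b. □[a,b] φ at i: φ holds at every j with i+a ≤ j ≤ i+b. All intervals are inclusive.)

6

Evaluate at each i in [0,7]:
  i=0: ✓ (all of [0,1])
  i=1: ✓ (all of [1,2])
  i=2: ✓ (all of [2,3])
  i=3: ✓ (all of [3,4])
  i=4: ✓ (all of [4,5])
  i=5: ✓ (all of [5,6])
  i=6: ✗ (fails at j=7)
  i=7: ✗ (fails at j=7)
Positions where it holds: {0, 1, 2, 3, 4, 5} → 6.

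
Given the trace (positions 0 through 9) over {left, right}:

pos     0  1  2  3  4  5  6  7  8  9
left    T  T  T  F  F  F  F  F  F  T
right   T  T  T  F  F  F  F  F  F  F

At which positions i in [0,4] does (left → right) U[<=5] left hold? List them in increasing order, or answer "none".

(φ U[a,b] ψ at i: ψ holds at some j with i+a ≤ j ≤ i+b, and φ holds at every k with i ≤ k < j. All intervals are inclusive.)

0, 1, 2, 4

Evaluate at each i in [0,4]:
  i=0: ✓ (rhs at j=0)
  i=1: ✓ (rhs at j=1)
  i=2: ✓ (rhs at j=2)
  i=3: ✗ (no rhs in [3,8])
  i=4: ✓ (rhs at j=9; lhs holds on [4,8])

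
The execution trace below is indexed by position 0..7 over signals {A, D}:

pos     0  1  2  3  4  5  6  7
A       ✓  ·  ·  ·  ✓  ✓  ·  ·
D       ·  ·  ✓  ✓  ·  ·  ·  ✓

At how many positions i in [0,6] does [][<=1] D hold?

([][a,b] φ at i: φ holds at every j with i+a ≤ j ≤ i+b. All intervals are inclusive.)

1

Evaluate at each i in [0,6]:
  i=0: ✗ (fails at j=0)
  i=1: ✗ (fails at j=1)
  i=2: ✓ (all of [2,3])
  i=3: ✗ (fails at j=4)
  i=4: ✗ (fails at j=4)
  i=5: ✗ (fails at j=5)
  i=6: ✗ (fails at j=6)
Positions where it holds: {2} → 1.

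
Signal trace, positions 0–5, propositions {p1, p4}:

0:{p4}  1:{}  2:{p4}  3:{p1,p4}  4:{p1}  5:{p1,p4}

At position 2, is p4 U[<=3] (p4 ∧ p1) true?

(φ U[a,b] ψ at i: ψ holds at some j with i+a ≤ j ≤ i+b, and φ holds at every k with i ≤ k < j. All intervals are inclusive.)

True

Need some j in [2,5] with (p4 ∧ p1), and p4 at every k in [2,j-1].
  j=2: (p4 ∧ p1) false.
  j=3: (p4 ∧ p1) holds; p4 holds at every k in [2,2] → satisfied.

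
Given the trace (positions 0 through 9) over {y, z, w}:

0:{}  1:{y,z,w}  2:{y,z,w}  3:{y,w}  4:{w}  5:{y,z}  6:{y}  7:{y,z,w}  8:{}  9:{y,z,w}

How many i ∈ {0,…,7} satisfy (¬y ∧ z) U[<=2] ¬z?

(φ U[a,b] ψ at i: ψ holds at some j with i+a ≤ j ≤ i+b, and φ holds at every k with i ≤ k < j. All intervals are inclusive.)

Evaluate at each i in [0,7]:
  i=0: ✓ (rhs at j=0)
  i=1: ✗ (lhs fails at k=1 before rhs at j=3)
  i=2: ✗ (lhs fails at k=2 before rhs at j=3)
  i=3: ✓ (rhs at j=3)
  i=4: ✓ (rhs at j=4)
  i=5: ✗ (lhs fails at k=5 before rhs at j=6)
  i=6: ✓ (rhs at j=6)
  i=7: ✗ (lhs fails at k=7 before rhs at j=8)
Positions where it holds: {0, 3, 4, 6} → 4.

4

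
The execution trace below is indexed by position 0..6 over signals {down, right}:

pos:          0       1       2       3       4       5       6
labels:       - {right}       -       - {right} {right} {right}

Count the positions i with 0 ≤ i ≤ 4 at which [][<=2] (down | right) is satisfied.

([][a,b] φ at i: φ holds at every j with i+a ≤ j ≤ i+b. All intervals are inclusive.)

Evaluate at each i in [0,4]:
  i=0: ✗ (fails at j=0)
  i=1: ✗ (fails at j=2)
  i=2: ✗ (fails at j=2)
  i=3: ✗ (fails at j=3)
  i=4: ✓ (all of [4,6])
Positions where it holds: {4} → 1.

1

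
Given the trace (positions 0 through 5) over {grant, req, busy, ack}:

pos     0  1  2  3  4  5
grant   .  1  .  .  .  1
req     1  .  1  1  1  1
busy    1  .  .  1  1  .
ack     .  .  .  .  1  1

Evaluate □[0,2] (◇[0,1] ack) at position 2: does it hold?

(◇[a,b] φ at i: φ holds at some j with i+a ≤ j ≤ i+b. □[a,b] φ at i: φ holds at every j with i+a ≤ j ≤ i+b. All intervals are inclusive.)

False

Check ◇[0,1] ack at every j in [2,4]:
  j=2: fails (none in [2,3])
  j=3: holds (witness at 4)
  j=4: holds (witness at 4)
Fails at j=2 → formula fails.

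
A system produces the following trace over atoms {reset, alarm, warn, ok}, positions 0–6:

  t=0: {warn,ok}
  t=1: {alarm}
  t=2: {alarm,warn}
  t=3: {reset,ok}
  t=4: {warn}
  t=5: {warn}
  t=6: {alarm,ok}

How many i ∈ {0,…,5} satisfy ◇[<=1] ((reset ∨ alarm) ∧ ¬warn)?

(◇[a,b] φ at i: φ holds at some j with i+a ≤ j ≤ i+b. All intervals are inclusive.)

5

Evaluate at each i in [0,5]:
  i=0: ✓ (witness j=1)
  i=1: ✓ (witness j=1)
  i=2: ✓ (witness j=3)
  i=3: ✓ (witness j=3)
  i=4: ✗ (none in [4,5])
  i=5: ✓ (witness j=6)
Positions where it holds: {0, 1, 2, 3, 5} → 5.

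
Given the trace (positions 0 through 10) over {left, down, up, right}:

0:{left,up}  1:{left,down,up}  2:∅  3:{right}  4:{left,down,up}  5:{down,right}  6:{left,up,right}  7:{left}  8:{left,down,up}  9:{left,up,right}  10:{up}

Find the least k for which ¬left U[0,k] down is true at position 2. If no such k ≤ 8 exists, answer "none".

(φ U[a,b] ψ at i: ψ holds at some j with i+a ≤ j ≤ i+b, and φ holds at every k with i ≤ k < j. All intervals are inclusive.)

2

Need earliest j ≥ 2 with down, and ¬left at every k in [2,j-1].
  j=2: rhs fails.
  j=3: rhs fails.
  j=4: rhs holds; lhs holds on [2,3]. k = 2.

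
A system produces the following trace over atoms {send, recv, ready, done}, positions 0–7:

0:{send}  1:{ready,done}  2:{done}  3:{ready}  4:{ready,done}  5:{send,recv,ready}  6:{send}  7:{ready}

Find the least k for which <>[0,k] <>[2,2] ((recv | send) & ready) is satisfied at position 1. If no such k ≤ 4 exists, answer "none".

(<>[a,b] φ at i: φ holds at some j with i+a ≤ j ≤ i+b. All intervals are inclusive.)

2

Scan j = 1,2,… for <>[2,2] ((recv | send) & ready):
  j=1: fails
  j=2: fails
  j=3: holds
First hit at j=3, so smallest k = 3-1 = 2.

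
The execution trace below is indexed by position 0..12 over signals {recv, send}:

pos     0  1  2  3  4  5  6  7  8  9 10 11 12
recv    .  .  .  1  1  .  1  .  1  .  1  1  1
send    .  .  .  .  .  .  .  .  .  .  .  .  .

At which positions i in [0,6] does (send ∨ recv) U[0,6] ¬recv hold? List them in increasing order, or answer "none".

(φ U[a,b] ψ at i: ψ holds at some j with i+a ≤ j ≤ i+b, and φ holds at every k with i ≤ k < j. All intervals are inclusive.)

0, 1, 2, 3, 4, 5, 6

Evaluate at each i in [0,6]:
  i=0: ✓ (rhs at j=0)
  i=1: ✓ (rhs at j=1)
  i=2: ✓ (rhs at j=2)
  i=3: ✓ (rhs at j=5; lhs holds on [3,4])
  i=4: ✓ (rhs at j=5; lhs holds on [4,4])
  i=5: ✓ (rhs at j=5)
  i=6: ✓ (rhs at j=7; lhs holds on [6,6])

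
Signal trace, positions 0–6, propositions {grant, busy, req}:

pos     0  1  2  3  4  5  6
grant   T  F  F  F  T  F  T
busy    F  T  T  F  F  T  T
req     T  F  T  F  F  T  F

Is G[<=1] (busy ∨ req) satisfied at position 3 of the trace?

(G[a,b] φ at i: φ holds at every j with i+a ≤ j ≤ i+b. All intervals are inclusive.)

False

Check (busy ∨ req) at every j in [3,4]:
  j=3: false
  j=4: false
Fails at j=3 → formula fails.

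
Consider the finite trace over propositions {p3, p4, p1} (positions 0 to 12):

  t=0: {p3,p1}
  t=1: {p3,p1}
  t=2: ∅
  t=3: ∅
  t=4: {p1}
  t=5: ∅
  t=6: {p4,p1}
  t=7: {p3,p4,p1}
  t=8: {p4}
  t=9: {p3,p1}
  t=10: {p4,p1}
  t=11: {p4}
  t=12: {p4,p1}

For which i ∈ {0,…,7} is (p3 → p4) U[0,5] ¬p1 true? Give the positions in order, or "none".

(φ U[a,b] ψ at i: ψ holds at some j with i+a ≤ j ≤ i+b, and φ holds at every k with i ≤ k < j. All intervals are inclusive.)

Evaluate at each i in [0,7]:
  i=0: ✗ (lhs fails at k=0 before rhs at j=2)
  i=1: ✗ (lhs fails at k=1 before rhs at j=2)
  i=2: ✓ (rhs at j=2)
  i=3: ✓ (rhs at j=3)
  i=4: ✓ (rhs at j=5; lhs holds on [4,4])
  i=5: ✓ (rhs at j=5)
  i=6: ✓ (rhs at j=8; lhs holds on [6,7])
  i=7: ✓ (rhs at j=8; lhs holds on [7,7])

2, 3, 4, 5, 6, 7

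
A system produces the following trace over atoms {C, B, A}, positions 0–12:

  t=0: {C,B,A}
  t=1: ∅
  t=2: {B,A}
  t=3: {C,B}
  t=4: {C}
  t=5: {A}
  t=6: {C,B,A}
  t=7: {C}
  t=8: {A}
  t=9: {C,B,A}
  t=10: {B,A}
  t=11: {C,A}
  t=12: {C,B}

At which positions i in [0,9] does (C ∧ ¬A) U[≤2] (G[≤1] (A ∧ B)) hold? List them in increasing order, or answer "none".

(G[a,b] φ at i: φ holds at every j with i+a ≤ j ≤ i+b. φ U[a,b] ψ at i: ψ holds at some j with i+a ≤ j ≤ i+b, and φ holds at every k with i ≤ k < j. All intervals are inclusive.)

9

Evaluate at each i in [0,9]:
  i=0: ✗ (no rhs in [0,2])
  i=1: ✗ (no rhs in [1,3])
  i=2: ✗ (no rhs in [2,4])
  i=3: ✗ (no rhs in [3,5])
  i=4: ✗ (no rhs in [4,6])
  i=5: ✗ (no rhs in [5,7])
  i=6: ✗ (no rhs in [6,8])
  i=7: ✗ (lhs fails at k=8 before rhs at j=9)
  i=8: ✗ (lhs fails at k=8 before rhs at j=9)
  i=9: ✓ (rhs at j=9)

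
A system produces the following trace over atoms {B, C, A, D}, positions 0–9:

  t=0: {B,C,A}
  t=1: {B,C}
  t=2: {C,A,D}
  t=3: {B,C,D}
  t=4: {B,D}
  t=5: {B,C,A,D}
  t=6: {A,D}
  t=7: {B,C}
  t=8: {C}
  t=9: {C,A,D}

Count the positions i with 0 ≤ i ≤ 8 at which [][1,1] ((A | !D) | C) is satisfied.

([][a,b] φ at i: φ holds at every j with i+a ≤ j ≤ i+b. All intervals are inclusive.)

Evaluate at each i in [0,8]:
  i=0: ✓ (all of [1,1])
  i=1: ✓ (all of [2,2])
  i=2: ✓ (all of [3,3])
  i=3: ✗ (fails at j=4)
  i=4: ✓ (all of [5,5])
  i=5: ✓ (all of [6,6])
  i=6: ✓ (all of [7,7])
  i=7: ✓ (all of [8,8])
  i=8: ✓ (all of [9,9])
Positions where it holds: {0, 1, 2, 4, 5, 6, 7, 8} → 8.

8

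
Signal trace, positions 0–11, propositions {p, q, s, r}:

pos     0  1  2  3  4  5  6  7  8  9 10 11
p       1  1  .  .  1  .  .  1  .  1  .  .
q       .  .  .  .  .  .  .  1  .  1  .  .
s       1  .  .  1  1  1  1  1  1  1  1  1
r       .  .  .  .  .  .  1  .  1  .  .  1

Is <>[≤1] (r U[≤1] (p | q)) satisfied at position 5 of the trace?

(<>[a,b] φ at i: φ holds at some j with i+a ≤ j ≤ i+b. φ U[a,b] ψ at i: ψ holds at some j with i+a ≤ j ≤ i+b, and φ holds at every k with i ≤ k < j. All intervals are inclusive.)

Check (r U[≤1] (p | q)) at each j in [5,6]:
  j=5: fails
  j=6: holds
Found at j=6 → formula holds.

Yes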